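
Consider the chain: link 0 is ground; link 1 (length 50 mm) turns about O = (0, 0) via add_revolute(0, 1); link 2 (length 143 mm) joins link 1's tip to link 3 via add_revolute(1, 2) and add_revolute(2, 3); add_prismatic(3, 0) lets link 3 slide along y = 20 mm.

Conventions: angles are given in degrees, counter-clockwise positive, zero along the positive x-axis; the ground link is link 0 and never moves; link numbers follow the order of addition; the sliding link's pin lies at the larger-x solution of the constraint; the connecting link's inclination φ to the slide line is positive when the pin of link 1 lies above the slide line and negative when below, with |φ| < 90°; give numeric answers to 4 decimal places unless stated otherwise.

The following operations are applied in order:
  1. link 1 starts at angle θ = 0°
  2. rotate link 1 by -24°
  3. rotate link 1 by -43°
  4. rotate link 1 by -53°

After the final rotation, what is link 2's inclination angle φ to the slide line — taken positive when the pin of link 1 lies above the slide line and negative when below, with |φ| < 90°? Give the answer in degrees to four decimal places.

geometry: r = 50 mm, L = 143 mm, e = 20 mm; θ starts at 0°
rotate link 1 by -24°: θ ← 0° -24° = -24°
rotate link 1 by -43°: θ ← -24° -43° = -67°
rotate link 1 by -53°: θ ← -67° -53° = -120°
h = r sin θ − e = -43.301270 − 20 = -63.301270
sin φ = h / L = -63.301270 / 143 = -0.44266623
φ = arcsin(-0.44266623) = -26.274121°

-26.2741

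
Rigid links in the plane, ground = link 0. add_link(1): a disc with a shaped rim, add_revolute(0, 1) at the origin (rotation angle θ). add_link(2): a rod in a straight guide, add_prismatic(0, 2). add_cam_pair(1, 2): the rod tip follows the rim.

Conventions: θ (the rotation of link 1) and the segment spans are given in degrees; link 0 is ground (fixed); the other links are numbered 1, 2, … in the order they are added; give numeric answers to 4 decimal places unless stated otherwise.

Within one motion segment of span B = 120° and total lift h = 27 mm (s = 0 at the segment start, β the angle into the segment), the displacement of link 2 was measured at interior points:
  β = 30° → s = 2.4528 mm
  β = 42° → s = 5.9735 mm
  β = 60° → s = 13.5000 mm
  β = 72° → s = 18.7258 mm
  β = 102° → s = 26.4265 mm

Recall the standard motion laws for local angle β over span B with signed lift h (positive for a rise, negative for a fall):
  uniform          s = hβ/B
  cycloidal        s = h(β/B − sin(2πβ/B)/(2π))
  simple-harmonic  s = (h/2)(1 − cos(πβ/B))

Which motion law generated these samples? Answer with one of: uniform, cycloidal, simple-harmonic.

candidates at β/B = r: uniform s = h·r (linear in β); cycloidal s = h·(r − sin(2πr)/(2π)); simple-harmonic s = (h/2)(1 − cos(πr))
β=30°: printed 2.4528 | uniform 6.7500, cycloidal 2.4528, simple-harmonic 3.9541
β=42°: printed 5.9735 | uniform 9.4500, cycloidal 5.9735, simple-harmonic 7.3711
β=60°: printed 13.5000 | uniform 13.5000, cycloidal 13.5000, simple-harmonic 13.5000
β=72°: printed 18.7258 | uniform 16.2000, cycloidal 18.7258, simple-harmonic 17.6717
β=102°: printed 26.4265 | uniform 22.9500, cycloidal 26.4265, simple-harmonic 25.5286
only one law matches every sample → cycloidal

cycloidal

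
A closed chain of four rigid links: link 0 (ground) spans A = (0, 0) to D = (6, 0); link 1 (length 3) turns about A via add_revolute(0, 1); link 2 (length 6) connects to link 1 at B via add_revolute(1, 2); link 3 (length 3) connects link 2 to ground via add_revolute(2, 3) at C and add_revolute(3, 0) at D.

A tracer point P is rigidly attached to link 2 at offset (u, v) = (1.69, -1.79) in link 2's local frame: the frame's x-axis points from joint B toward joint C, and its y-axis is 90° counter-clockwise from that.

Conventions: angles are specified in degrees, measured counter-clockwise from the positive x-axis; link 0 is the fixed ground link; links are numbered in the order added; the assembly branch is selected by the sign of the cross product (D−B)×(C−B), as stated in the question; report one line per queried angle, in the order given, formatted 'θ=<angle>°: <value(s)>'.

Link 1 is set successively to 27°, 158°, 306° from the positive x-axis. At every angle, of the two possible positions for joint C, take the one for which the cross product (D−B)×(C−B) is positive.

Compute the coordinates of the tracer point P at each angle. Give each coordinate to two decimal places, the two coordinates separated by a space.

A=(0,0), D=(6.00,0)
θ=27°: B = A + 3.00·(cos27°, sin27°) = (2.6730, 1.3620)
θ=27°: |BD| = 3.5950
θ=27°: circle(B,6.00) ∩ circle(D,3.00): a=5.5527, h=2.2731
θ=27°:   candidates: C₊=(8.6730,1.3620) cross=8.172; C₋=(6.9506,-2.8454) cross=-8.172
θ=27°:   branch + wants cross > 0 → take C=(8.6730,1.3620) (cross=8.172)
θ=27°: ex = (C−B)/|BC| = (1.0000,-0.0000); ey = (0.0000,1.0000)
θ=27°: P = B + 1.69·ex + -1.79·ey = (4.3630,-0.4280)
θ=158°: B = A + 3.00·(cos158°, sin158°) = (-2.7816, 1.1238)
θ=158°: |BD| = 8.8532
θ=158°: circle(B,6.00) ∩ circle(D,3.00): a=5.9515, h=0.7616
θ=158°:   candidates: C₊=(3.2184,1.1238) cross=6.743; C₋=(3.0251,-0.3871) cross=-6.743
θ=158°:   branch + wants cross > 0 → take C=(3.2184,1.1238) (cross=6.743)
θ=158°: ex = (C−B)/|BC| = (1.0000,-0.0000); ey = (0.0000,1.0000)
θ=158°: P = B + 1.69·ex + -1.79·ey = (-1.0916,-0.6662)
θ=306°: B = A + 3.00·(cos306°, sin306°) = (1.7634, -2.4271)
θ=306°: |BD| = 4.8826
θ=306°: circle(B,6.00) ∩ circle(D,3.00): a=5.2062, h=2.9825
θ=306°:   candidates: C₊=(4.7983,2.7488) cross=14.562; C₋=(7.7634,-2.4271) cross=-14.562
θ=306°:   branch + wants cross > 0 → take C=(4.7983,2.7488) (cross=14.562)
θ=306°: ex = (C−B)/|BC| = (0.5058,0.8626); ey = (-0.8626,0.5058)
θ=306°: P = B + 1.69·ex + -1.79·ey = (4.1623,-1.8746)

θ=27°: 4.36 -0.43
θ=158°: -1.09 -0.67
θ=306°: 4.16 -1.87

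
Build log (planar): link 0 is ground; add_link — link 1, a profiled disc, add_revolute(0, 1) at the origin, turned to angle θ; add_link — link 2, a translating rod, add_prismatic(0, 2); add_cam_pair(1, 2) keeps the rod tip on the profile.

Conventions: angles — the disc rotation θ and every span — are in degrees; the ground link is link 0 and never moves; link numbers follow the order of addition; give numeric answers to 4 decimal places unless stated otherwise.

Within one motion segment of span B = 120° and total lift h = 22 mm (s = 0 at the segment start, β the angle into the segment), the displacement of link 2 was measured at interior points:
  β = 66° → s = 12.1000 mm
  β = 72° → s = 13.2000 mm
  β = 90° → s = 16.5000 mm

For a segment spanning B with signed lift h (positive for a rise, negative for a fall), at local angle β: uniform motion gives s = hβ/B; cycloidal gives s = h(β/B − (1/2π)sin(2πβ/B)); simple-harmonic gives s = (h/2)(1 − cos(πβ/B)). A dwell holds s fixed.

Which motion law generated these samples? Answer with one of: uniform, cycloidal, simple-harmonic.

candidates at β/B = r: uniform s = h·r (linear in β); cycloidal s = h·(r − sin(2πr)/(2π)); simple-harmonic s = (h/2)(1 − cos(πr))
β=66°: printed 12.1000 | uniform 12.1000, cycloidal 13.1820, simple-harmonic 12.7208
β=72°: printed 13.2000 | uniform 13.2000, cycloidal 15.2581, simple-harmonic 14.3992
β=90°: printed 16.5000 | uniform 16.5000, cycloidal 20.0014, simple-harmonic 18.7782
only one law matches every sample → uniform

uniform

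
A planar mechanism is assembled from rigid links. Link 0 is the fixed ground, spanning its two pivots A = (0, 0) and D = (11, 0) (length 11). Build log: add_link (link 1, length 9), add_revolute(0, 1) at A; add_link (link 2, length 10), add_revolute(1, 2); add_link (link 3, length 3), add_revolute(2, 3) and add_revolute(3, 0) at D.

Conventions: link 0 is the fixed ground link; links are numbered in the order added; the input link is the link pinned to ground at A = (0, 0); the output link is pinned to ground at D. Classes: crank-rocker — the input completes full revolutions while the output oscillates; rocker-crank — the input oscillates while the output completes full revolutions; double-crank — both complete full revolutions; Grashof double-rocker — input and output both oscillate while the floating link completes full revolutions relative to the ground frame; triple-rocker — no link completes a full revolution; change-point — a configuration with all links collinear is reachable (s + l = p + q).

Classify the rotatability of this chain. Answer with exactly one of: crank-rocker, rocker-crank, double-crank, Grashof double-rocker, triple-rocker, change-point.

lengths: ground=11, input=9, coupler=10, output=3
sorted: s=3 (shortest), l=11 (longest), p+q=19
s + l = 14 vs p + q = 19
s + l < p + q (Grashof) with shortest = output link → rocker-crank

rocker-crank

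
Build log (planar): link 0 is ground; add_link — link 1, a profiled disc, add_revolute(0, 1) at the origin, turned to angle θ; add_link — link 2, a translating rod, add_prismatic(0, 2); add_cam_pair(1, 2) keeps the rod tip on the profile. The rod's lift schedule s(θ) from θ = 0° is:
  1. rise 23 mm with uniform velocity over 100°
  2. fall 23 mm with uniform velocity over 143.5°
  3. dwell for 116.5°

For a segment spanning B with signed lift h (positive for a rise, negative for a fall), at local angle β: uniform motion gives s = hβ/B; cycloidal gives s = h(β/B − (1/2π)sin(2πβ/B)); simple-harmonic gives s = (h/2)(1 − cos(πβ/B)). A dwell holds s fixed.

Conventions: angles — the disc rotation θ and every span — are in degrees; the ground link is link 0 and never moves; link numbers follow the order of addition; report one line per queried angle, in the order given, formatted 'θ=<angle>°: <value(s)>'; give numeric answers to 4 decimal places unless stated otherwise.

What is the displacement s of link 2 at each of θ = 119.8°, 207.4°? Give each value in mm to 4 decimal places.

seg 1 [0°–100°] uniform, h=23: full span → s += 23 → s = 23.0000
seg 2 [100°–243.5°] uniform, h=-23: θ=119.8° here. β=19.8, B=143.5. -23·19.8/143.5 = -3.1735 → s = 19.8265
seg 2 [100°–243.5°] uniform, h=-23: θ=207.4° here. β=107.4, B=143.5. -23·107.4/143.5 = -17.2139 → s = 5.7861

θ=119.8°: 19.8265
θ=207.4°: 5.7861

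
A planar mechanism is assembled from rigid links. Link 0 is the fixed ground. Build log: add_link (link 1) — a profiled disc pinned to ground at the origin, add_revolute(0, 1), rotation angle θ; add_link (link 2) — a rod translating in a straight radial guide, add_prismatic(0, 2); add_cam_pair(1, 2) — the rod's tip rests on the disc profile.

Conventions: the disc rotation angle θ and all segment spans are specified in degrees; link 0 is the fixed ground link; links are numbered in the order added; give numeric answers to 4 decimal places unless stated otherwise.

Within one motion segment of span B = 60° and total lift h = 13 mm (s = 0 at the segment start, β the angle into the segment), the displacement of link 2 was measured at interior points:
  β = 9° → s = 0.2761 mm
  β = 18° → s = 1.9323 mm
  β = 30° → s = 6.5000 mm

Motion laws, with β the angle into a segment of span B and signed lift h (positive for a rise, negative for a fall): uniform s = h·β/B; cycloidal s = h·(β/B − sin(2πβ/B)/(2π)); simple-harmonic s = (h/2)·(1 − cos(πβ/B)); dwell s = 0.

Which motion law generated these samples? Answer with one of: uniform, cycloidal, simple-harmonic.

candidates at β/B = r: uniform s = h·r (linear in β); cycloidal s = h·(r − sin(2πr)/(2π)); simple-harmonic s = (h/2)(1 − cos(πr))
β=9°: printed 0.2761 | uniform 1.9500, cycloidal 0.2761, simple-harmonic 0.7085
β=18°: printed 1.9323 | uniform 3.9000, cycloidal 1.9323, simple-harmonic 2.6794
β=30°: printed 6.5000 | uniform 6.5000, cycloidal 6.5000, simple-harmonic 6.5000
only one law matches every sample → cycloidal

cycloidal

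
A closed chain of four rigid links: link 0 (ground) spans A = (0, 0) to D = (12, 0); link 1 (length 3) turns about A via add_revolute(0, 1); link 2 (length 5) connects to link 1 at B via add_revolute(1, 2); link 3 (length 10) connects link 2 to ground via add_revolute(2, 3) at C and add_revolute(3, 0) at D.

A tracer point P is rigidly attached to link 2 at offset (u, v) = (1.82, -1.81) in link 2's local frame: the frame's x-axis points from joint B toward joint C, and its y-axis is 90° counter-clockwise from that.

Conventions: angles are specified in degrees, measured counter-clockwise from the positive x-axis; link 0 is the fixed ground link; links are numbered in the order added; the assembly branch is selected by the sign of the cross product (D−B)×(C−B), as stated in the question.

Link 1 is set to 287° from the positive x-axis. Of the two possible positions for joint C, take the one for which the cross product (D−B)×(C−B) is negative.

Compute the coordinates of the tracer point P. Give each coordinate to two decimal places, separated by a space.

A=(0,0), D=(12.00,0)
B = A + 3.00·(cos287°, sin287°) = (0.8771, -2.8689)
|BD| = 11.4869
circle(B,5.00) ∩ circle(D,10.00): a=2.4789, h=4.3423
  candidates: C₊=(2.1929,1.9548) cross=49.879; C₋=(4.3619,-6.4544) cross=-49.879
  branch - wants cross < 0 → take C=(4.3619,-6.4544) (cross=-49.879)
ex = (C−B)/|BC| = (0.6970,-0.7171); ey = (0.7171,0.6970)
P = B + 1.82·ex + -1.81·ey = (0.8476,-5.4356)

0.85 -5.44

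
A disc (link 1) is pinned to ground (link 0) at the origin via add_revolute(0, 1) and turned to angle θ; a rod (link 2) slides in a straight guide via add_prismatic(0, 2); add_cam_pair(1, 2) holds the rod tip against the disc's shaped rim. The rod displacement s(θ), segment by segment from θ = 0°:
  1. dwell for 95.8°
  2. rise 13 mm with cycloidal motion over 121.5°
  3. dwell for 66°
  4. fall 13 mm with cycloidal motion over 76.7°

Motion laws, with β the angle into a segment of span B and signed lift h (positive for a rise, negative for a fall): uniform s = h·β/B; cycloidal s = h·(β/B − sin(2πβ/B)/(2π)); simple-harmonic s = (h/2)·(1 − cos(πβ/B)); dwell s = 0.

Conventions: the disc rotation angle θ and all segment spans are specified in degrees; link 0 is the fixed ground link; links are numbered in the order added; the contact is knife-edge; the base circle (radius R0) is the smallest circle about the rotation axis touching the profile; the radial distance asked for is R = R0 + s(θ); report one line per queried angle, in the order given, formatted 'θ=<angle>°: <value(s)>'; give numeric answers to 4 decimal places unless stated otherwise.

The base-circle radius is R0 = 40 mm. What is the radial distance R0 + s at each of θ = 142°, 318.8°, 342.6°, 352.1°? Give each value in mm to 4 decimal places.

segment 1 (0° to 95.8°, dwell): s unchanged at 0.0000
θ = 142° falls in segment 2 (95.8° to 217.3°, cycloidal, h = 13): β = 142 − 95.8 = 46.2°, B = 121.5°; Δs = 13·(0.3802 − sin(2π·0.3802)/(2π)) = 3.5292; s = 0.0000 + 3.5292 = 3.5292
segment 2 (95.8° to 217.3°, cycloidal, h = 13) is passed completely: s = 0.0000 + (13) = 13.0000
segment 3 (217.3° to 283.3°, dwell): s unchanged at 13.0000
θ = 318.8° falls in segment 4 (283.3° to 360°, cycloidal, h = -13): β = 318.8 − 283.3 = 35.5°, B = 76.7°; Δs = -13·(0.4628 − sin(2π·0.4628)/(2π)) = -5.5383; s = 13.0000 − 5.5383 = 7.4617
θ = 342.6° falls in segment 4 (283.3° to 360°, cycloidal, h = -13): β = 342.6 − 283.3 = 59.3°, B = 76.7°; Δs = -13·(0.7731 − sin(2π·0.7731)/(2π)) = -12.0980; s = 13.0000 − 12.0980 = 0.9020
θ = 352.1° falls in segment 4 (283.3° to 360°, cycloidal, h = -13): β = 352.1 − 283.3 = 68.8°, B = 76.7°; Δs = -13·(0.8970 − sin(2π·0.8970)/(2π)) = -12.9085; s = 13.0000 − 12.9085 = 0.0915
θ=142°: R = R0 + s = 40 + 3.5292 = 43.5292
θ=318.8°: R = R0 + s = 40 + 7.4617 = 47.4617
θ=342.6°: R = R0 + s = 40 + 0.9020 = 40.9020
θ=352.1°: R = R0 + s = 40 + 0.0915 = 40.0915

θ=142°: 43.5292
θ=318.8°: 47.4617
θ=342.6°: 40.9020
θ=352.1°: 40.0915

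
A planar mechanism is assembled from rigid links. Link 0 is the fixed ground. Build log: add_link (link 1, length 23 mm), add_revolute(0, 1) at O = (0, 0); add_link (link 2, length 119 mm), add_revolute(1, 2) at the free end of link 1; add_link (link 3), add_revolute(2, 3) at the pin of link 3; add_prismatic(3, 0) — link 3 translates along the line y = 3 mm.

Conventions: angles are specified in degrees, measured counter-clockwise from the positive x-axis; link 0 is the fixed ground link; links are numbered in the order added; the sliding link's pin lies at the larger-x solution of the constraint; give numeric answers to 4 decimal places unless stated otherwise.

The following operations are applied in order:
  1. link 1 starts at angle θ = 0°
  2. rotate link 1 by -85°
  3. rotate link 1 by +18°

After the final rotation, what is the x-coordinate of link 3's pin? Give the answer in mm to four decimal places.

geometry: r = 23 mm, L = 119 mm, e = 3 mm; θ starts at 0°
rotate link 1 by -85°: θ ← 0° -85° = -85°
rotate link 1 by +18°: θ ← -85° +18° = -67°
crank pin P = (r cos θ, r sin θ) = (8.986816, -21.171612)
h = r sin θ − e = -21.171612 − 3 = -24.171612
x = r cos θ + √(L² − h²) = 8.986816 + 116.519240 = 125.506056

125.5061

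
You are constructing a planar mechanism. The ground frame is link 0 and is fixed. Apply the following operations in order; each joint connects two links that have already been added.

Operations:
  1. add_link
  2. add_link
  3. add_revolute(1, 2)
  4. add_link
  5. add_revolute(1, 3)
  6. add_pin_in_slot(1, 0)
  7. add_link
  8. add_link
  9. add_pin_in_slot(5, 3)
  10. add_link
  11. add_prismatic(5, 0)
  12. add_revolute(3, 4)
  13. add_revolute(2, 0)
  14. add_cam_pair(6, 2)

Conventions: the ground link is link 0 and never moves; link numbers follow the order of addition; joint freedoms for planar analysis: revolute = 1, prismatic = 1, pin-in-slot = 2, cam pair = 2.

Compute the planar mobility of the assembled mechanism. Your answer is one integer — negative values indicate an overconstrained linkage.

(L,J1,J2)=(1,0,0); link0 fixed
link1: (2,0,0)
link2: (3,0,0)
R 1-2 [J1]: (3,1,0)
link3: (4,1,0)
R 1-3 [J1]: (4,2,0)
PS 1-0 [J2]: (4,2,1)
link4: (5,2,1)
link5: (6,2,1)
PS 5-3 [J2]: (6,2,2)
link6: (7,2,2)
P 5-0 [J1]: (7,3,2)
R 3-4 [J1]: (7,4,2)
R 2-0 [J1]: (7,5,2)
C 6-2 [J2]: (7,5,3)
Grübler: 3·6 − 2·5 − 3 = 5

M = 5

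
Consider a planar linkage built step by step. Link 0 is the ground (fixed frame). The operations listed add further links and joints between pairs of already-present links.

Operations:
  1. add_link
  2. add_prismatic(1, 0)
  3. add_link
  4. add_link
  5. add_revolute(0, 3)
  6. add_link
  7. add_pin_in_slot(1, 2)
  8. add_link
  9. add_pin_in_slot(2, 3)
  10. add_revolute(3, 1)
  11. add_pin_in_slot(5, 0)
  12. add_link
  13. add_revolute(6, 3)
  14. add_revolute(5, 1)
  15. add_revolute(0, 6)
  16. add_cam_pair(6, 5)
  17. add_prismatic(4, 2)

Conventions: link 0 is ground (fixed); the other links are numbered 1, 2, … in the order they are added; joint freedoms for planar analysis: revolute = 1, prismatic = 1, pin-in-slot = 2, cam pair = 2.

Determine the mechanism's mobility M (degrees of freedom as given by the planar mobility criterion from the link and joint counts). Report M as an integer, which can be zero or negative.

link 0 = ground. State L|J1|J2 = 1|0|0
+link1  2|0|0
P(1,0) f=1→J1  2|1|0
+link2  3|1|0
+link3  4|1|0
R(0,3) f=1→J1  4|2|0
+link4  5|2|0
PS(1,2) f=2→J2  5|2|1
+link5  6|2|1
PS(2,3) f=2→J2  6|2|2
R(3,1) f=1→J1  6|3|2
PS(5,0) f=2→J2  6|3|3
+link6  7|3|3
R(6,3) f=1→J1  7|4|3
R(5,1) f=1→J1  7|5|3
R(0,6) f=1→J1  7|6|3
C(6,5) f=2→J2  7|6|4
P(4,2) f=1→J1  7|7|4
M = 3(7−1)−2·7−4 = 18−14−4 = 0

M = 0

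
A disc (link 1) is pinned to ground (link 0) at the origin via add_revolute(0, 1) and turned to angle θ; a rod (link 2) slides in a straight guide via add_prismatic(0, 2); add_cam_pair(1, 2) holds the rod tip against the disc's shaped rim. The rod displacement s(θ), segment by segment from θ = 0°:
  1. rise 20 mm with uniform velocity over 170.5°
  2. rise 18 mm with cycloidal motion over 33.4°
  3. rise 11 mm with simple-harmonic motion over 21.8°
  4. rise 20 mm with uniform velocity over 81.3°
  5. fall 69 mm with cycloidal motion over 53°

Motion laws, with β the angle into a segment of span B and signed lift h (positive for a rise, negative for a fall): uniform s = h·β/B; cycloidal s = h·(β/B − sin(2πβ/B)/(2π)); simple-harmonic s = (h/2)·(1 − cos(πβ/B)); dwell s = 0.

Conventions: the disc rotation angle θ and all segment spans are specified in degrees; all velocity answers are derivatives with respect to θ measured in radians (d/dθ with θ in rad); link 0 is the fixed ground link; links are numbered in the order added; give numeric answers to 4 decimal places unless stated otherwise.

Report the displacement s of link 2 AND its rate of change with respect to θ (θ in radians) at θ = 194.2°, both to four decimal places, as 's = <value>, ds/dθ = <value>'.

segment 1 (0° to 170.5°, uniform, h = 20) is passed completely: s = 0.0000 + (20) = 20.0000
θ = 194.2° falls in segment 2 (170.5° to 203.9°, cycloidal, h = 18): β = 194.2 − 170.5 = 23.7°, B = 33.4°; Δs = 18·(0.7096 − sin(2π·0.7096)/(2π)) = 15.5454; s = 20.0000 + 15.5454 = 35.5454
velocity in seg [170.5°–203.9°] (cycloidal), θ in radians: β = 23.7° = 0.4136 rad, B = 33.4° = 0.5829 rad; ds/dθ = (h/B)(1 − cos(2πβ/B)) = (18/0.5829)(1 − cos(2π·0.7096)) = 38.635743 mm/rad

s = 35.5454, ds/dθ = 38.6357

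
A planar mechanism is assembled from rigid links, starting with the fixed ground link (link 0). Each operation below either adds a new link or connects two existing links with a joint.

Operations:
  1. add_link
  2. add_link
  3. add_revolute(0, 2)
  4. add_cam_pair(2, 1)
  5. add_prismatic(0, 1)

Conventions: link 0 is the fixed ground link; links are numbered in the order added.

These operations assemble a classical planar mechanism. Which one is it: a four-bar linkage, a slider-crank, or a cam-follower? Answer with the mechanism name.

links: 3 (incl. ground); joints: 1 revolute, 1 prismatic, 1 higher (cam) pair, forming one closed loop
3 links, revolute + prismatic + higher pair in one loop → cam-follower

cam-follower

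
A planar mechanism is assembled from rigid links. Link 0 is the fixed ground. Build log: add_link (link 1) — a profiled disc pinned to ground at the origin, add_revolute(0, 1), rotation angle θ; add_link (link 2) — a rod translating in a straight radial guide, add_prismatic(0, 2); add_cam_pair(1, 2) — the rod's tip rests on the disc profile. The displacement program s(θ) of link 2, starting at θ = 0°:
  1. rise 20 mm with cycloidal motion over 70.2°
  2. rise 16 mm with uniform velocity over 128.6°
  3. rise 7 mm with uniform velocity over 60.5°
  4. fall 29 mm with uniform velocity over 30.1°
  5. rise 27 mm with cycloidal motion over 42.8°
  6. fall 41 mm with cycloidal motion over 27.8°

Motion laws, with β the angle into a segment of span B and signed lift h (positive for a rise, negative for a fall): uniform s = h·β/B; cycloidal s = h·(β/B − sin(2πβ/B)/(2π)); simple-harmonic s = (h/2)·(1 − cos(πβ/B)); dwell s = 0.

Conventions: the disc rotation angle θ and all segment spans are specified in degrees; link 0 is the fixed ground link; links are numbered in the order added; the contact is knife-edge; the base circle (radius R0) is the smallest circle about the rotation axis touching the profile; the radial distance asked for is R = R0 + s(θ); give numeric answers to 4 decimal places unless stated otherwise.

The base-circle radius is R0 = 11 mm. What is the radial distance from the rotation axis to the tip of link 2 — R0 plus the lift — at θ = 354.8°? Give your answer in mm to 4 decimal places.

seg 1 [0°–70.2°] cycloidal, h=20: full span → s += 20 → s = 20.0000
seg 2 [70.2°–198.8°] uniform, h=16: full span → s += 16 → s = 36.0000
seg 3 [198.8°–259.3°] uniform, h=7: full span → s += 7 → s = 43.0000
seg 4 [259.3°–289.4°] uniform, h=-29: full span → s += -29 → s = 14.0000
seg 5 [289.4°–332.2°] cycloidal, h=27: full span → s += 27 → s = 41.0000
seg 6 [332.2°–360°] cycloidal, h=-41: θ=354.8° here. β=22.6, B=27.8. -41·(0.8129 − sin(2π·0.8129)/(2π)) = -39.3525 → s = 1.6475
R = R0 + s = 11 + 1.6475 = 12.6475

12.6475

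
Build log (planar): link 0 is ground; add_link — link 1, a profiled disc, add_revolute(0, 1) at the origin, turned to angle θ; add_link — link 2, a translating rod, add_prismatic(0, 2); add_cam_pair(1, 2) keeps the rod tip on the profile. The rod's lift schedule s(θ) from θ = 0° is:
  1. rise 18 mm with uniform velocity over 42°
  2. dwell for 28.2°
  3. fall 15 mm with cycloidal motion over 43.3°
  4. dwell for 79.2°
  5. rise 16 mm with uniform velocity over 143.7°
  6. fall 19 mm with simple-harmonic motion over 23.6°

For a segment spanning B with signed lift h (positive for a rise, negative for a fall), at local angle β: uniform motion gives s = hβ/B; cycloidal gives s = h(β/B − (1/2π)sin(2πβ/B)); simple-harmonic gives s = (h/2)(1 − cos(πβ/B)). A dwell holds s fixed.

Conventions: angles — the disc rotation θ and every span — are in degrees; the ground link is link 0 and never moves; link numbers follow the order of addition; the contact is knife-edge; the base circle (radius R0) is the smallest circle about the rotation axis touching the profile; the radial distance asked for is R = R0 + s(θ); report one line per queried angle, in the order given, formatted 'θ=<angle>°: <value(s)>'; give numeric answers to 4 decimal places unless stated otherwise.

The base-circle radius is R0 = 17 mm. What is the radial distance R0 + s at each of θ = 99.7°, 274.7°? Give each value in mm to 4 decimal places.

seg 1 [0°–42°] uniform, h=18: full span → s += 18 → s = 18.0000
seg 2 [42°–70.2°] dwell: s stays 18.0000
seg 3 [70.2°–113.5°] cycloidal, h=-15: θ=99.7° here. β=29.5, B=43.3. -15·(0.6813 − sin(2π·0.6813)/(2π)) = -12.3877 → s = 5.6123
seg 3 [70.2°–113.5°] cycloidal, h=-15: full span → s += -15 → s = 3.0000
seg 4 [113.5°–192.7°] dwell: s stays 3.0000
seg 5 [192.7°–336.4°] uniform, h=16: θ=274.7° here. β=82, B=143.7. 16·82/143.7 = 9.1301 → s = 12.1301
θ=99.7°: R = R0 + s = 17 + 5.6123 = 22.6123
θ=274.7°: R = R0 + s = 17 + 12.1301 = 29.1301

θ=99.7°: 22.6123
θ=274.7°: 29.1301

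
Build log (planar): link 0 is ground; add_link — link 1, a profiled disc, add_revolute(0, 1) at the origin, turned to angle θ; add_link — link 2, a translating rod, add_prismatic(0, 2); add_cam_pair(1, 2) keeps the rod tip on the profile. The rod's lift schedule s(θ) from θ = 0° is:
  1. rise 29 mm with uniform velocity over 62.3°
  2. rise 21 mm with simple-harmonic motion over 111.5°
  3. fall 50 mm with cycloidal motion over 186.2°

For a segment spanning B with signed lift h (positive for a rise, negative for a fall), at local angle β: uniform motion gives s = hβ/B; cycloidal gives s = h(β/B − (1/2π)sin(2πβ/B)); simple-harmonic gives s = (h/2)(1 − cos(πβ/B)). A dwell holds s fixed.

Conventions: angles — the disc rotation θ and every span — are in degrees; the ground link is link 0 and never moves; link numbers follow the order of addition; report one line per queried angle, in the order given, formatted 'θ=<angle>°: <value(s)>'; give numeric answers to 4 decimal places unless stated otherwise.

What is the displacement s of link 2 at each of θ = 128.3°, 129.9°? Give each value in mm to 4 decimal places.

seg 1 [0°–62.3°] uniform, h=29: full span → s += 29 → s = 29.0000
seg 2 [62.3°–173.8°] simple-harmonic, h=21: θ=128.3° here. β=66, B=111.5. 21/2·(1 − cos(π·0.5919)) = 13.4904 → s = 42.4904
seg 2 [62.3°–173.8°] simple-harmonic, h=21: θ=129.9° here. β=67.6, B=111.5. 21/2·(1 − cos(π·0.6063)) = 13.9410 → s = 42.9410

θ=128.3°: 42.4904
θ=129.9°: 42.9410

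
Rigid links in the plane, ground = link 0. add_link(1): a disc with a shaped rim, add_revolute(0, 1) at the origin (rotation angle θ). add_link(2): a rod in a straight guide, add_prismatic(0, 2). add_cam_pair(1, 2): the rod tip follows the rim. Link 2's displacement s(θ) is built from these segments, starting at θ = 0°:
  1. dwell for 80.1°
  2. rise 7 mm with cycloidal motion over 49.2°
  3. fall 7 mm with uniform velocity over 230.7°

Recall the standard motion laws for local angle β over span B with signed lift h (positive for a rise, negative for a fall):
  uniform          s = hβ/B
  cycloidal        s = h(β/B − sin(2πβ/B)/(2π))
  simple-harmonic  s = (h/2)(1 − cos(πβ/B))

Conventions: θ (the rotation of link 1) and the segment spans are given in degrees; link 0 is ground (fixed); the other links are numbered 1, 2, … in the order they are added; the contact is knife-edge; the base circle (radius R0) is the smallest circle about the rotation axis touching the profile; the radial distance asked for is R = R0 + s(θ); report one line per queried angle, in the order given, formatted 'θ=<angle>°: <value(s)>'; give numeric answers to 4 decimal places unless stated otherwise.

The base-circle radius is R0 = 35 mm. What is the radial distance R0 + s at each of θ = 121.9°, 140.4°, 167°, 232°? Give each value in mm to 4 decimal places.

segment 1 (0° to 80.1°, dwell): s unchanged at 0.0000
θ = 121.9° falls in segment 2 (80.1° to 129.3°, cycloidal, h = 7): β = 121.9 − 80.1 = 41.8°, B = 49.2°; Δs = 7·(0.8496 − sin(2π·0.8496)/(2π)) = 6.8501; s = 0.0000 + 6.8501 = 6.8501
segment 2 (80.1° to 129.3°, cycloidal, h = 7) is passed completely: s = 0.0000 + (7) = 7.0000
θ = 140.4° falls in segment 3 (129.3° to 360°, uniform, h = -7): β = 140.4 − 129.3 = 11.1°, B = 230.7°; Δs = -7·11.1/230.7 = -0.3368; s = 7.0000 − 0.3368 = 6.6632
θ = 167° falls in segment 3 (129.3° to 360°, uniform, h = -7): β = 167 − 129.3 = 37.7°, B = 230.7°; Δs = -7·37.7/230.7 = -1.1439; s = 7.0000 − 1.1439 = 5.8561
θ = 232° falls in segment 3 (129.3° to 360°, uniform, h = -7): β = 232 − 129.3 = 102.7°, B = 230.7°; Δs = -7·102.7/230.7 = -3.1162; s = 7.0000 − 3.1162 = 3.8838
θ=121.9°: R = R0 + s = 35 + 6.8501 = 41.8501
θ=140.4°: R = R0 + s = 35 + 6.6632 = 41.6632
θ=167°: R = R0 + s = 35 + 5.8561 = 40.8561
θ=232°: R = R0 + s = 35 + 3.8838 = 38.8838

θ=121.9°: 41.8501
θ=140.4°: 41.6632
θ=167°: 40.8561
θ=232°: 38.8838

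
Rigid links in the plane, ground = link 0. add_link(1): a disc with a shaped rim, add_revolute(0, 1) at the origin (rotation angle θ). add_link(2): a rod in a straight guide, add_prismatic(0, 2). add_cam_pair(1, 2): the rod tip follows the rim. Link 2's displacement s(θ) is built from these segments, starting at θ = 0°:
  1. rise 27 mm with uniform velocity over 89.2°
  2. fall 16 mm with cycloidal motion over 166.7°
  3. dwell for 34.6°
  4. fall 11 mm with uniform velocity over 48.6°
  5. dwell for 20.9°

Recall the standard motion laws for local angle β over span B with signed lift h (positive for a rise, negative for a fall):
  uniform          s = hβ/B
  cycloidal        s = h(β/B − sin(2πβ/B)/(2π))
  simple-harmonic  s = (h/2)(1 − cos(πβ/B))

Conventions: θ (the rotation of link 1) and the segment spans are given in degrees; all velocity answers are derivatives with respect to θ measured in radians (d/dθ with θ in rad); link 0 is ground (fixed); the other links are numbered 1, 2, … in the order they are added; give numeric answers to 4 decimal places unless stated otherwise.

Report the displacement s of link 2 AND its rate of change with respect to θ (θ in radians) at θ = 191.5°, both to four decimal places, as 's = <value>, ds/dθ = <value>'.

segment 1 (0° to 89.2°, uniform, h = 27) is passed completely: s = 0.0000 + (27) = 27.0000
θ = 191.5° falls in segment 2 (89.2° to 255.9°, cycloidal, h = -16): β = 191.5 − 89.2 = 102.3°, B = 166.7°; Δs = -16·(0.6137 − sin(2π·0.6137)/(2π)) = -11.4869; s = 27.0000 − 11.4869 = 15.5131
velocity in seg [89.2°–255.9°] (cycloidal), θ in radians: β = 102.3° = 1.7855 rad, B = 166.7° = 2.9095 rad; ds/dθ = (h/B)(1 − cos(2πβ/B)) = ((-16)/2.9095)(1 − cos(2π·0.6137)) = -9.654459 mm/rad

s = 15.5131, ds/dθ = -9.6545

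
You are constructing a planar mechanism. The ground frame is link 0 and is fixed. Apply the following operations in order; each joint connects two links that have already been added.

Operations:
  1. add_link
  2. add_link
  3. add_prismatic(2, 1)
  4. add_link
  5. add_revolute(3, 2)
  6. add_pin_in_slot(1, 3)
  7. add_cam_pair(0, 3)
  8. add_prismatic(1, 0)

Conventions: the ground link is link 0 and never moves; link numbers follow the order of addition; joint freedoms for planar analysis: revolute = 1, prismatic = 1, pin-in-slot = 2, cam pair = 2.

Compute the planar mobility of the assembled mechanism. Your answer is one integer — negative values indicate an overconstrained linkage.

link 0 = ground. State L|J1|J2 = 1|0|0
+link1  2|0|0
+link2  3|0|0
P(2,1) f=1→J1  3|1|0
+link3  4|1|0
R(3,2) f=1→J1  4|2|0
PS(1,3) f=2→J2  4|2|1
C(0,3) f=2→J2  4|2|2
P(1,0) f=1→J1  4|3|2
M = 3(4−1)−2·3−2 = 9−6−2 = 1

M = 1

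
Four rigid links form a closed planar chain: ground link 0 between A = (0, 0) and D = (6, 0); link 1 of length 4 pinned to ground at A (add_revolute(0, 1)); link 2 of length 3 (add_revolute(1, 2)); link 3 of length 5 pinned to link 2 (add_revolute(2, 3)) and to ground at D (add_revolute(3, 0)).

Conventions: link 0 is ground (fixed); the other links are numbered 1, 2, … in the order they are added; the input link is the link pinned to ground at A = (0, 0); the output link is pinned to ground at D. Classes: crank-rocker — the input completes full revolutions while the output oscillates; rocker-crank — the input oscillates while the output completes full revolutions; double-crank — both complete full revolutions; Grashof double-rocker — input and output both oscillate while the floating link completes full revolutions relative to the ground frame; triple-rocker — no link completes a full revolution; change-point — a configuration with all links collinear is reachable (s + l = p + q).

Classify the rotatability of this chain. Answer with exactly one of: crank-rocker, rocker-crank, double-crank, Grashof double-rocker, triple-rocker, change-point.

lengths: ground=6, input=4, coupler=3, output=5
sorted: s=3 (shortest), l=6 (longest), p+q=9
s + l = 9 vs p + q = 9
s + l = p + q → change-point (collinear configuration reachable)

change-point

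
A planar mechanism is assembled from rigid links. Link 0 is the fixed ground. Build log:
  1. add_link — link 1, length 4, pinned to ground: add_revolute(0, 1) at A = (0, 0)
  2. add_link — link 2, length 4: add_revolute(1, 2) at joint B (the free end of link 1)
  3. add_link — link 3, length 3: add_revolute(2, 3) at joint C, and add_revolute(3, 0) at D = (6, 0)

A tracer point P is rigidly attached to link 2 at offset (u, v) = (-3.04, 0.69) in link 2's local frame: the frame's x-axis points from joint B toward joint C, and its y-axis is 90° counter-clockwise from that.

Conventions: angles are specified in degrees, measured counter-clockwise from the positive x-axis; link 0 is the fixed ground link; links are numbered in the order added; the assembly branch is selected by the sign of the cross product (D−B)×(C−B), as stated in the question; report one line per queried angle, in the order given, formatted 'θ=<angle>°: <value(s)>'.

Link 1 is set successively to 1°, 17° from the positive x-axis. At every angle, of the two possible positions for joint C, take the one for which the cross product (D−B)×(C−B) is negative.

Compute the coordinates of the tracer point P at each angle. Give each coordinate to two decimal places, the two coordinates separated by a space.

A=(0,0), D=(6.00,0)
θ=1°: B = A + 4.00·(cos1°, sin1°) = (3.9994, 0.0698)
θ=1°: |BD| = 2.0018
θ=1°: circle(B,4.00) ∩ circle(D,3.00): a=2.7493, h=2.9054
θ=1°:   candidates: C₊=(6.8484,2.8776) cross=5.816; C₋=(6.6457,-2.9297) cross=-5.816
θ=1°:   branch - wants cross < 0 → take C=(6.6457,-2.9297) (cross=-5.816)
θ=1°: ex = (C−B)/|BC| = (0.6616,-0.7499); ey = (0.7499,0.6616)
θ=1°: P = B + -3.04·ex + 0.69·ey = (2.5056,2.8059)
θ=17°: B = A + 4.00·(cos17°, sin17°) = (3.8252, 1.1695)
θ=17°: |BD| = 2.4693
θ=17°: circle(B,4.00) ∩ circle(D,3.00): a=2.6521, h=2.9944
θ=17°:   candidates: C₊=(7.5792,2.5507) cross=7.394; C₋=(4.7428,-2.7239) cross=-7.394
θ=17°:   branch - wants cross < 0 → take C=(4.7428,-2.7239) (cross=-7.394)
θ=17°: ex = (C−B)/|BC| = (0.2294,-0.9733); ey = (0.9733,0.2294)
θ=17°: P = B + -3.04·ex + 0.69·ey = (3.7995,4.2867)

θ=1°: 2.51 2.81
θ=17°: 3.80 4.29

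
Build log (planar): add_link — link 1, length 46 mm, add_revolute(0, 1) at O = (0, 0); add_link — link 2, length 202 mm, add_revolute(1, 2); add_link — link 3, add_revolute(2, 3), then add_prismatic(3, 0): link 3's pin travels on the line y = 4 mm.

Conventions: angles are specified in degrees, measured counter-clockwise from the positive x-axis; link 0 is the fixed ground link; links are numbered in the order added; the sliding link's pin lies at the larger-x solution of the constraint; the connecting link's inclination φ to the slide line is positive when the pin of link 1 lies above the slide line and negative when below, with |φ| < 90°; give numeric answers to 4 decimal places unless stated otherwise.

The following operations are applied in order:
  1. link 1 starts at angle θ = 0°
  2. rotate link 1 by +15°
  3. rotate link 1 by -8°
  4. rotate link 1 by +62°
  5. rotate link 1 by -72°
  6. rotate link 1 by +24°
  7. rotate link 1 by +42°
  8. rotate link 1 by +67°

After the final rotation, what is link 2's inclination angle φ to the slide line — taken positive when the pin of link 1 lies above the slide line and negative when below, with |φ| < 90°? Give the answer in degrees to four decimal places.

geometry: r = 46 mm, L = 202 mm, e = 4 mm; θ starts at 0°
rotate link 1 by +15°: θ ← 0° +15° = 15°
rotate link 1 by -8°: θ ← 15° -8° = 7°
rotate link 1 by +62°: θ ← 7° +62° = 69°
rotate link 1 by -72°: θ ← 69° -72° = -3°
rotate link 1 by +24°: θ ← -3° +24° = 21°
rotate link 1 by +42°: θ ← 21° +42° = 63°
rotate link 1 by +67°: θ ← 63° +67° = 130°
h = r sin θ − e = 35.238044 − 4 = 31.238044
sin φ = h / L = 31.238044 / 202 = 0.15464378
φ = arcsin(0.15464378) = 8.896137°

8.8961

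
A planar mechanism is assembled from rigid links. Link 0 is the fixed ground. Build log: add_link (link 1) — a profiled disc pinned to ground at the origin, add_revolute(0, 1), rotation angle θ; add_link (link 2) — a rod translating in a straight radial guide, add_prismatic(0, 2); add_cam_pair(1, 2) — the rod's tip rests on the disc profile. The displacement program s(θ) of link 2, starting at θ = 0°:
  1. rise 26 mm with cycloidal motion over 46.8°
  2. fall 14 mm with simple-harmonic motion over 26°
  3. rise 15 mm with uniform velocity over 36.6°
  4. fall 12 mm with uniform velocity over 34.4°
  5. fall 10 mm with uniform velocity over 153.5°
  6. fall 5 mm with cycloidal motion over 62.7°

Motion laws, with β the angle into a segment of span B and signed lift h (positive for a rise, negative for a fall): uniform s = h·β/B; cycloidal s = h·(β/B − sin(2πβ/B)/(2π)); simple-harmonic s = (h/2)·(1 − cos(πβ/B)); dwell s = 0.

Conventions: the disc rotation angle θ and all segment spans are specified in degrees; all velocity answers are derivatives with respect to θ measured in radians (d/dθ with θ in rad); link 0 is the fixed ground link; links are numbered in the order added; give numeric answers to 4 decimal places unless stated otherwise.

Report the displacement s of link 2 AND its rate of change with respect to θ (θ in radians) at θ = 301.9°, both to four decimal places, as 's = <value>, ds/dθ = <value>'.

seg 1 [0°–46.8°] cycloidal, h=26: full span → s += 26 → s = 26.0000
seg 2 [46.8°–72.8°] simple-harmonic, h=-14: full span → s += -14 → s = 12.0000
seg 3 [72.8°–109.4°] uniform, h=15: full span → s += 15 → s = 27.0000
seg 4 [109.4°–143.8°] uniform, h=-12: full span → s += -12 → s = 15.0000
seg 5 [143.8°–297.3°] uniform, h=-10: full span → s += -10 → s = 5.0000
seg 6 [297.3°–360°] cycloidal, h=-5: θ=301.9° here. β=4.6, B=62.7. -5·(0.0734 − sin(2π·0.0734)/(2π)) = -0.0129 → s = 4.9871
velocity in seg [297.3°–360°] (cycloidal), θ in radians: β = 4.6° = 0.0803 rad, B = 62.7° = 1.0943 rad; ds/dθ = (h/B)(1 − cos(2πβ/B)) = ((-5)/1.0943)(1 − cos(2π·0.0734)) = -0.476905 mm/rad

s = 4.9871, ds/dθ = -0.4769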